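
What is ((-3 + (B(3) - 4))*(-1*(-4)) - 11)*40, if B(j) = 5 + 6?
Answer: 200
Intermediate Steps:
B(j) = 11
((-3 + (B(3) - 4))*(-1*(-4)) - 11)*40 = ((-3 + (11 - 4))*(-1*(-4)) - 11)*40 = ((-3 + 7)*4 - 11)*40 = (4*4 - 11)*40 = (16 - 11)*40 = 5*40 = 200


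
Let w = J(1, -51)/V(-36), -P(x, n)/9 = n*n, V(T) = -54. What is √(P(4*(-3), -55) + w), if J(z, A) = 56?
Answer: I*√2205309/9 ≈ 165.0*I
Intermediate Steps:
P(x, n) = -9*n² (P(x, n) = -9*n*n = -9*n²)
w = -28/27 (w = 56/(-54) = 56*(-1/54) = -28/27 ≈ -1.0370)
√(P(4*(-3), -55) + w) = √(-9*(-55)² - 28/27) = √(-9*3025 - 28/27) = √(-27225 - 28/27) = √(-735103/27) = I*√2205309/9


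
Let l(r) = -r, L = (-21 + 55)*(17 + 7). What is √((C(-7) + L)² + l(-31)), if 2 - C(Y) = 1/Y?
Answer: 4*√2050003/7 ≈ 818.16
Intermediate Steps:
L = 816 (L = 34*24 = 816)
C(Y) = 2 - 1/Y
√((C(-7) + L)² + l(-31)) = √(((2 - 1/(-7)) + 816)² - 1*(-31)) = √(((2 - 1*(-⅐)) + 816)² + 31) = √(((2 + ⅐) + 816)² + 31) = √((15/7 + 816)² + 31) = √((5727/7)² + 31) = √(32798529/49 + 31) = √(32800048/49) = 4*√2050003/7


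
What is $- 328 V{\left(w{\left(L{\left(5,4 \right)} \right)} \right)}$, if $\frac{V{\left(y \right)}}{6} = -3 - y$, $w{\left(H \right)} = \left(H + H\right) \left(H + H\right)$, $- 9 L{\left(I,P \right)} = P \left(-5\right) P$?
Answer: $\frac{16953008}{27} \approx 6.2789 \cdot 10^{5}$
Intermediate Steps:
$L{\left(I,P \right)} = \frac{5 P^{2}}{9}$ ($L{\left(I,P \right)} = - \frac{P \left(-5\right) P}{9} = - \frac{- 5 P P}{9} = - \frac{\left(-5\right) P^{2}}{9} = \frac{5 P^{2}}{9}$)
$w{\left(H \right)} = 4 H^{2}$ ($w{\left(H \right)} = 2 H 2 H = 4 H^{2}$)
$V{\left(y \right)} = -18 - 6 y$ ($V{\left(y \right)} = 6 \left(-3 - y\right) = -18 - 6 y$)
$- 328 V{\left(w{\left(L{\left(5,4 \right)} \right)} \right)} = - 328 \left(-18 - 6 \cdot 4 \left(\frac{5 \cdot 4^{2}}{9}\right)^{2}\right) = - 328 \left(-18 - 6 \cdot 4 \left(\frac{5}{9} \cdot 16\right)^{2}\right) = - 328 \left(-18 - 6 \cdot 4 \left(\frac{80}{9}\right)^{2}\right) = - 328 \left(-18 - 6 \cdot 4 \cdot \frac{6400}{81}\right) = - 328 \left(-18 - \frac{51200}{27}\right) = \left(-328\right) \left(- \frac{51686}{27}\right) = \frac{16953008}{27}$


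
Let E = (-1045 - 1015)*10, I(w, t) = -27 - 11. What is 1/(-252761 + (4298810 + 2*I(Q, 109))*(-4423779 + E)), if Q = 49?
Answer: -1/19105203368947 ≈ -5.2342e-14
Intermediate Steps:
I(w, t) = -38
E = -20600 (E = -2060*10 = -20600)
1/(-252761 + (4298810 + 2*I(Q, 109))*(-4423779 + E)) = 1/(-252761 + (4298810 + 2*(-38))*(-4423779 - 20600)) = 1/(-252761 + (4298810 - 76)*(-4444379)) = 1/(-252761 + 4298734*(-4444379)) = 1/(-252761 - 19105203116186) = 1/(-19105203368947) = -1/19105203368947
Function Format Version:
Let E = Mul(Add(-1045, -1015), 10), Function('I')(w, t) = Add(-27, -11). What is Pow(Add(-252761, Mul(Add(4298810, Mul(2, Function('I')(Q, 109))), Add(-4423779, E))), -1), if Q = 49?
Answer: Rational(-1, 19105203368947) ≈ -5.2342e-14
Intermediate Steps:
Function('I')(w, t) = -38
E = -20600 (E = Mul(-2060, 10) = -20600)
Pow(Add(-252761, Mul(Add(4298810, Mul(2, Function('I')(Q, 109))), Add(-4423779, E))), -1) = Pow(Add(-252761, Mul(Add(4298810, Mul(2, -38)), Add(-4423779, -20600))), -1) = Pow(Add(-252761, Mul(Add(4298810, -76), -4444379)), -1) = Pow(Add(-252761, Mul(4298734, -4444379)), -1) = Pow(Add(-252761, -19105203116186), -1) = Pow(-19105203368947, -1) = Rational(-1, 19105203368947)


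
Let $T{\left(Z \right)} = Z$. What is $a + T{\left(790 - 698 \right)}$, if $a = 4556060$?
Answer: $4556152$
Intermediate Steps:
$a + T{\left(790 - 698 \right)} = 4556060 + \left(790 - 698\right) = 4556060 + 92 = 4556152$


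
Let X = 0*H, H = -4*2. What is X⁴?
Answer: 0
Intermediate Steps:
H = -8
X = 0 (X = 0*(-8) = 0)
X⁴ = 0⁴ = 0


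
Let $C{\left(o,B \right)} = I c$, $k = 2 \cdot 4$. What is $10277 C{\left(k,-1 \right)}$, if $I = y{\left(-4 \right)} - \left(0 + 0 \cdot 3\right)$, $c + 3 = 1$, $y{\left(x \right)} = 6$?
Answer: $-123324$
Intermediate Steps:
$k = 8$
$c = -2$ ($c = -3 + 1 = -2$)
$I = 6$ ($I = 6 - \left(0 + 0 \cdot 3\right) = 6 - \left(0 + 0\right) = 6 - 0 = 6 + 0 = 6$)
$C{\left(o,B \right)} = -12$ ($C{\left(o,B \right)} = 6 \left(-2\right) = -12$)
$10277 C{\left(k,-1 \right)} = 10277 \left(-12\right) = -123324$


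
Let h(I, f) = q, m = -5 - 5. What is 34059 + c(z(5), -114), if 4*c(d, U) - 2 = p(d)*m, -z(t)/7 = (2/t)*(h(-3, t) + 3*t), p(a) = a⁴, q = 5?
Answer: -49104361/2 ≈ -2.4552e+7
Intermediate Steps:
m = -10
h(I, f) = 5
z(t) = -14*(5 + 3*t)/t (z(t) = -7*2/t*(5 + 3*t) = -14*(5 + 3*t)/t)
c(d, U) = ½ - 5*d⁴/2 (c(d, U) = ½ + (d⁴*(-10))/4 = ½ + (-10*d⁴)/4 = ½ - 5*d⁴/2)
34059 + c(z(5), -114) = 34059 + (½ - 5*(-42 - 70/5)⁴/2) = 34059 + (½ - 5*(-42 - 70*⅕)⁴/2) = 34059 + (½ - 5*(-42 - 14)⁴/2) = 34059 + (½ - 5/2*(-56)⁴) = 34059 + (½ - 5/2*9834496) = 34059 + (½ - 24586240) = 34059 - 49172479/2 = -49104361/2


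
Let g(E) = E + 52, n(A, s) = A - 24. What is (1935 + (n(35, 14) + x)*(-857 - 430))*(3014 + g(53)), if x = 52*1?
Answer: -246856374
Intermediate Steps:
n(A, s) = -24 + A
x = 52
g(E) = 52 + E
(1935 + (n(35, 14) + x)*(-857 - 430))*(3014 + g(53)) = (1935 + ((-24 + 35) + 52)*(-857 - 430))*(3014 + (52 + 53)) = (1935 + (11 + 52)*(-1287))*(3014 + 105) = (1935 + 63*(-1287))*3119 = (1935 - 81081)*3119 = -79146*3119 = -246856374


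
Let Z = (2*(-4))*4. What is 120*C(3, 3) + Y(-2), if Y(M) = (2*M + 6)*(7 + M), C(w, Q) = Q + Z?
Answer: -3470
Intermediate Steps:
Z = -32 (Z = -8*4 = -32)
C(w, Q) = -32 + Q (C(w, Q) = Q - 32 = -32 + Q)
Y(M) = (6 + 2*M)*(7 + M)
120*C(3, 3) + Y(-2) = 120*(-32 + 3) + (42 + 2*(-2)² + 20*(-2)) = 120*(-29) + (42 + 2*4 - 40) = -3480 + (42 + 8 - 40) = -3480 + 10 = -3470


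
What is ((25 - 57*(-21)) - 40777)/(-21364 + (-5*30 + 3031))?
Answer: 13185/6161 ≈ 2.1401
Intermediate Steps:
((25 - 57*(-21)) - 40777)/(-21364 + (-5*30 + 3031)) = ((25 + 1197) - 40777)/(-21364 + (-150 + 3031)) = (1222 - 40777)/(-21364 + 2881) = -39555/(-18483) = -39555*(-1/18483) = 13185/6161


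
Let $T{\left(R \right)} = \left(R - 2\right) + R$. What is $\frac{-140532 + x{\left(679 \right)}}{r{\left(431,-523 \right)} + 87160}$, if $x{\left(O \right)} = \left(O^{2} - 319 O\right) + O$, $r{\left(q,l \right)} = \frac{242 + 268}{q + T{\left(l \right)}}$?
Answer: $\frac{64530179}{53777210} \approx 1.2$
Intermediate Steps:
$T{\left(R \right)} = -2 + 2 R$ ($T{\left(R \right)} = \left(-2 + R\right) + R = -2 + 2 R$)
$r{\left(q,l \right)} = \frac{510}{-2 + q + 2 l}$ ($r{\left(q,l \right)} = \frac{242 + 268}{q + \left(-2 + 2 l\right)} = \frac{510}{-2 + q + 2 l}$)
$x{\left(O \right)} = O^{2} - 318 O$
$\frac{-140532 + x{\left(679 \right)}}{r{\left(431,-523 \right)} + 87160} = \frac{-140532 + 679 \left(-318 + 679\right)}{\frac{510}{-2 + 431 + 2 \left(-523\right)} + 87160} = \frac{-140532 + 679 \cdot 361}{\frac{510}{-2 + 431 - 1046} + 87160} = \frac{-140532 + 245119}{\frac{510}{-617} + 87160} = \frac{104587}{510 \left(- \frac{1}{617}\right) + 87160} = \frac{104587}{- \frac{510}{617} + 87160} = \frac{104587}{\frac{53777210}{617}} = 104587 \cdot \frac{617}{53777210} = \frac{64530179}{53777210}$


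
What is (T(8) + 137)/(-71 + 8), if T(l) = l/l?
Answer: -46/21 ≈ -2.1905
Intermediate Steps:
T(l) = 1
(T(8) + 137)/(-71 + 8) = (1 + 137)/(-71 + 8) = 138/(-63) = 138*(-1/63) = -46/21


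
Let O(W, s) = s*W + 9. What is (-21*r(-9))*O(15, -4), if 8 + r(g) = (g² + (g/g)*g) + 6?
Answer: 74970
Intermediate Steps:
O(W, s) = 9 + W*s (O(W, s) = W*s + 9 = 9 + W*s)
r(g) = -2 + g + g² (r(g) = -8 + ((g² + (g/g)*g) + 6) = -8 + ((g² + 1*g) + 6) = -8 + ((g² + g) + 6) = -8 + ((g + g²) + 6) = -8 + (6 + g + g²) = -2 + g + g²)
(-21*r(-9))*O(15, -4) = (-21*(-2 - 9 + (-9)²))*(9 + 15*(-4)) = (-21*(-2 - 9 + 81))*(9 - 60) = -21*70*(-51) = -1470*(-51) = 74970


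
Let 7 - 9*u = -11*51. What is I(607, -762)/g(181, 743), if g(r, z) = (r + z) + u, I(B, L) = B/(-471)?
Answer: -1821/1394788 ≈ -0.0013056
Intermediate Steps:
u = 568/9 (u = 7/9 - (-11)*51/9 = 7/9 - ⅑*(-561) = 7/9 + 187/3 = 568/9 ≈ 63.111)
I(B, L) = -B/471 (I(B, L) = B*(-1/471) = -B/471)
g(r, z) = 568/9 + r + z (g(r, z) = (r + z) + 568/9 = 568/9 + r + z)
I(607, -762)/g(181, 743) = (-1/471*607)/(568/9 + 181 + 743) = -607/(471*8884/9) = -607/471*9/8884 = -1821/1394788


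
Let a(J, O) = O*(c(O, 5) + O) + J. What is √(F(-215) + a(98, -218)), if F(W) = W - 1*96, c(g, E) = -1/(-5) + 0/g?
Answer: √1181685/5 ≈ 217.41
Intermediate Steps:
c(g, E) = ⅕ (c(g, E) = -1*(-⅕) + 0 = ⅕ + 0 = ⅕)
F(W) = -96 + W (F(W) = W - 96 = -96 + W)
a(J, O) = J + O*(⅕ + O) (a(J, O) = O*(⅕ + O) + J = J + O*(⅕ + O))
√(F(-215) + a(98, -218)) = √((-96 - 215) + (98 + (-218)² + (⅕)*(-218))) = √(-311 + (98 + 47524 - 218/5)) = √(-311 + 237892/5) = √(236337/5) = √1181685/5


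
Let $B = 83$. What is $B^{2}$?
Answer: $6889$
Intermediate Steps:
$B^{2} = 83^{2} = 6889$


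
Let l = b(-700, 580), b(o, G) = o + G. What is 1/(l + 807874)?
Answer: 1/807754 ≈ 1.2380e-6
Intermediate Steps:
b(o, G) = G + o
l = -120 (l = 580 - 700 = -120)
1/(l + 807874) = 1/(-120 + 807874) = 1/807754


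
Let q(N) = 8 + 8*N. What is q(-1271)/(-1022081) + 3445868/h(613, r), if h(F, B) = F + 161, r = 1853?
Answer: 1760982037574/395545347 ≈ 4452.0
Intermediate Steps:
h(F, B) = 161 + F
q(-1271)/(-1022081) + 3445868/h(613, r) = (8 + 8*(-1271))/(-1022081) + 3445868/(161 + 613) = (8 - 10168)*(-1/1022081) + 3445868/774 = -10160*(-1/1022081) + 3445868*(1/774) = 10160/1022081 + 1722934/387 = 1760982037574/395545347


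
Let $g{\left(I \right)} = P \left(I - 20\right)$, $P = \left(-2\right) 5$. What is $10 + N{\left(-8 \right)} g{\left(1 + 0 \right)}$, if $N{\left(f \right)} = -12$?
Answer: $-2270$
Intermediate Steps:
$P = -10$
$g{\left(I \right)} = 200 - 10 I$ ($g{\left(I \right)} = - 10 \left(I - 20\right) = - 10 \left(-20 + I\right) = 200 - 10 I$)
$10 + N{\left(-8 \right)} g{\left(1 + 0 \right)} = 10 - 12 \left(200 - 10 \left(1 + 0\right)\right) = 10 - 12 \left(200 - 10\right) = 10 - 2280 = -2270$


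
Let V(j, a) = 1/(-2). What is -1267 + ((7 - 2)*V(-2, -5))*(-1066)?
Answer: 1398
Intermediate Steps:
V(j, a) = -½
-1267 + ((7 - 2)*V(-2, -5))*(-1066) = -1267 + ((7 - 2)*(-½))*(-1066) = -1267 + (5*(-½))*(-1066) = -1267 - 5/2*(-1066) = -1267 + 2665 = 1398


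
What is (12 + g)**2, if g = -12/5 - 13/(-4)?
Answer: 66049/400 ≈ 165.12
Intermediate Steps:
g = 17/20 (g = -12*1/5 - 13*(-1/4) = -12/5 + 13/4 = 17/20 ≈ 0.85000)
(12 + g)**2 = (12 + 17/20)**2 = (257/20)**2 = 66049/400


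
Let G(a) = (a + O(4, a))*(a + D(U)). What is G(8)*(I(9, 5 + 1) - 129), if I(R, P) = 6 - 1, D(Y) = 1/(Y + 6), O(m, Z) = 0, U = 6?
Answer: -24056/3 ≈ -8018.7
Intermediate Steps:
D(Y) = 1/(6 + Y)
G(a) = a*(1/12 + a) (G(a) = (a + 0)*(a + 1/(6 + 6)) = a*(a + 1/12) = a*(1/12 + a))
I(R, P) = 5
G(8)*(I(9, 5 + 1) - 129) = (8*(1/12 + 8))*(5 - 129) = (8*(97/12))*(-124) = (194/3)*(-124) = -24056/3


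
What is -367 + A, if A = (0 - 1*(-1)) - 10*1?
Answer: -376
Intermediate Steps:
A = -9 (A = (0 + 1) - 10 = 1 - 10 = -9)
-367 + A = -367 - 9 = -376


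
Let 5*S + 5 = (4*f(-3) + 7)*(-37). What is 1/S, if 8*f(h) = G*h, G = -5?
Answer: -10/1083 ≈ -0.0092336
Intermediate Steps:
f(h) = -5*h/8 (f(h) = (-5*h)/8 = -5*h/8)
S = -1083/10 (S = -1 + ((4*(-5/8*(-3)) + 7)*(-37))/5 = -1 + ((4*(15/8) + 7)*(-37))/5 = -1 + ((15/2 + 7)*(-37))/5 = -1 + ((29/2)*(-37))/5 = -1 + (1/5)*(-1073/2) = -1 - 1073/10 = -1083/10 ≈ -108.30)
1/S = 1/(-1083/10) = -10/1083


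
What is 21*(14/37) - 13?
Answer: -187/37 ≈ -5.0541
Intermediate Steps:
21*(14/37) - 13 = 294/37 - 13 = -187/37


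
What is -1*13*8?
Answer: -104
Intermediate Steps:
-1*13*8 = -13*8 = -104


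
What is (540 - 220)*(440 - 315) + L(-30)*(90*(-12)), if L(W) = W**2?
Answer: -932000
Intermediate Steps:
(540 - 220)*(440 - 315) + L(-30)*(90*(-12)) = (540 - 220)*(440 - 315) + (-30)**2*(90*(-12)) = 320*125 + 900*(-1080) = 40000 - 972000 = -932000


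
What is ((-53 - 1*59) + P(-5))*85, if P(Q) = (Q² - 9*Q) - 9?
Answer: -4335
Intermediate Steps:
P(Q) = -9 + Q² - 9*Q
((-53 - 1*59) + P(-5))*85 = ((-53 - 1*59) + (-9 + (-5)² - 9*(-5)))*85 = ((-53 - 59) + (-9 + 25 + 45))*85 = (-112 + 61)*85 = -51*85 = -4335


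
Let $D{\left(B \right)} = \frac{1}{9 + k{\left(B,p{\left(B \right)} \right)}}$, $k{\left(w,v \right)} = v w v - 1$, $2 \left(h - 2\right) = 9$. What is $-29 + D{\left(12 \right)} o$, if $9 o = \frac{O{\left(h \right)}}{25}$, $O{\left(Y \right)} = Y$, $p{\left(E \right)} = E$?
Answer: $- \frac{22654787}{781200} \approx -29.0$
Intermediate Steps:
$h = \frac{13}{2}$ ($h = 2 + \frac{1}{2} \cdot 9 = 2 + \frac{9}{2} = \frac{13}{2} \approx 6.5$)
$k{\left(w,v \right)} = -1 + w v^{2}$ ($k{\left(w,v \right)} = w v^{2} - 1 = -1 + w v^{2}$)
$D{\left(B \right)} = \frac{1}{8 + B^{3}}$ ($D{\left(B \right)} = \frac{1}{9 + \left(-1 + B B^{2}\right)} = \frac{1}{9 + \left(-1 + B^{3}\right)} = \frac{1}{8 + B^{3}}$)
$o = \frac{13}{450}$ ($o = \frac{\frac{13}{2} \cdot \frac{1}{25}}{9} = \frac{1}{9} \cdot \frac{13}{50} = \frac{13}{450} \approx 0.028889$)
$-29 + D{\left(12 \right)} o = -29 + \frac{1}{8 + 12^{3}} \cdot \frac{13}{450} = -29 + \frac{1}{8 + 1728} \cdot \frac{13}{450} = -29 + \frac{1}{1736} \cdot \frac{13}{450} = -29 + \frac{13}{781200} = - \frac{22654787}{781200}$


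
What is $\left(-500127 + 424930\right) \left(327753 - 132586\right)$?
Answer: $-14675972899$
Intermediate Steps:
$\left(-500127 + 424930\right) \left(327753 - 132586\right) = - 75197 \left(327753 - 132586\right) = \left(-75197\right) 195167 = -14675972899$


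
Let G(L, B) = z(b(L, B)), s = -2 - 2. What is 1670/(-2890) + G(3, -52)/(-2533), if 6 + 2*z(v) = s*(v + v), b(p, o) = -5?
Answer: -25172/43061 ≈ -0.58457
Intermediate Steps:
s = -4
z(v) = -3 - 4*v (z(v) = -3 + (-4*(v + v))/2 = -3 + (-8*v)/2 = -3 - 4*v)
G(L, B) = 17 (G(L, B) = -3 - 4*(-5) = -3 + 20 = 17)
1670/(-2890) + G(3, -52)/(-2533) = 1670/(-2890) + 17/(-2533) = 1670*(-1/2890) + 17*(-1/2533) = -167/289 - 1/149 = -25172/43061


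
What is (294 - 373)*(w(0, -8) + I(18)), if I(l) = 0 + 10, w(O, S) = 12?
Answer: -1738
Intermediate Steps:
I(l) = 10
(294 - 373)*(w(0, -8) + I(18)) = (294 - 373)*(12 + 10) = -79*22 = -1738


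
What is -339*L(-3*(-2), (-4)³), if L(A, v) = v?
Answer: 21696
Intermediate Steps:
-339*L(-3*(-2), (-4)³) = -339*(-4)³ = -339*(-64) = 21696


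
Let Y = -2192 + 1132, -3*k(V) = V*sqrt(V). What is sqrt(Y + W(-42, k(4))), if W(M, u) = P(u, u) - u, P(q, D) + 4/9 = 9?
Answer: I*sqrt(9439)/3 ≈ 32.385*I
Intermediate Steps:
P(q, D) = 77/9 (P(q, D) = -4/9 + 9 = 77/9)
k(V) = -V**(3/2)/3 (k(V) = -V*sqrt(V)/3 = -V**(3/2)/3)
W(M, u) = 77/9 - u
Y = -1060
sqrt(Y + W(-42, k(4))) = sqrt(-1060 + (77/9 - (-1)*4**(3/2)/3)) = sqrt(-1060 + (77/9 - (-1)*8/3)) = sqrt(-1060 + (77/9 - 1*(-8/3))) = sqrt(-1060 + (77/9 + 8/3)) = sqrt(-1060 + 101/9) = sqrt(-9439/9) = I*sqrt(9439)/3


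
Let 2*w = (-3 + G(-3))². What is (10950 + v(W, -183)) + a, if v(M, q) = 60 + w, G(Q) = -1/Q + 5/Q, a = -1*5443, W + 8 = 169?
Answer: 100375/18 ≈ 5576.4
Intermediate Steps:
W = 161 (W = -8 + 169 = 161)
a = -5443
G(Q) = 4/Q
w = 169/18 (w = (-3 + 4/(-3))²/2 = (-3 + 4*(-⅓))²/2 = (-3 - 4/3)²/2 = (-13/3)²/2 = (½)*(169/9) = 169/18 ≈ 9.3889)
v(M, q) = 1249/18 (v(M, q) = 60 + 169/18 = 1249/18)
(10950 + v(W, -183)) + a = (10950 + 1249/18) - 5443 = 198349/18 - 5443 = 100375/18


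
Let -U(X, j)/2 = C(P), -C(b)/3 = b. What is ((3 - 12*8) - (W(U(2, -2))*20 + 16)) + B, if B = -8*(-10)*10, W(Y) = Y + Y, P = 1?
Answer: 451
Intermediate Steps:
C(b) = -3*b
U(X, j) = 6 (U(X, j) = -(-6) = -2*(-3) = 6)
W(Y) = 2*Y
B = 800 (B = 80*10 = 800)
((3 - 12*8) - (W(U(2, -2))*20 + 16)) + B = ((3 - 12*8) - ((2*6)*20 + 16)) + 800 = ((3 - 96) - (12*20 + 16)) + 800 = (-93 - (240 + 16)) + 800 = (-93 - 1*256) + 800 = (-93 - 256) + 800 = -349 + 800 = 451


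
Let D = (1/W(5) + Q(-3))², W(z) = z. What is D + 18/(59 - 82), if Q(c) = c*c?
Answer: 48218/575 ≈ 83.857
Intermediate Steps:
Q(c) = c²
D = 2116/25 (D = (1/5 + (-3)²)² = (⅕ + 9)² = (46/5)² = 2116/25 ≈ 84.640)
D + 18/(59 - 82) = 2116/25 + 18/(59 - 82) = 2116/25 + 18/(-23) = 2116/25 - 1/23*18 = 2116/25 - 18/23 = 48218/575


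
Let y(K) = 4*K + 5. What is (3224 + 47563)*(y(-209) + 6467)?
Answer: 286235532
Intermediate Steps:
y(K) = 5 + 4*K
(3224 + 47563)*(y(-209) + 6467) = (3224 + 47563)*((5 + 4*(-209)) + 6467) = 50787*((5 - 836) + 6467) = 50787*(-831 + 6467) = 50787*5636 = 286235532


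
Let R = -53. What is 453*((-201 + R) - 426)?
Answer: -308040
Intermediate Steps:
453*((-201 + R) - 426) = 453*((-201 - 53) - 426) = 453*(-254 - 426) = 453*(-680) = -308040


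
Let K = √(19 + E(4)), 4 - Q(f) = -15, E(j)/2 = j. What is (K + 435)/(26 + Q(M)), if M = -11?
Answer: 29/3 + √3/15 ≈ 9.7821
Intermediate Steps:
E(j) = 2*j
Q(f) = 19 (Q(f) = 4 - 1*(-15) = 4 + 15 = 19)
K = 3*√3 (K = √(19 + 2*4) = √(19 + 8) = √27 = 3*√3 ≈ 5.1962)
(K + 435)/(26 + Q(M)) = (3*√3 + 435)/(26 + 19) = (435 + 3*√3)/45 = (435 + 3*√3)*(1/45) = 29/3 + √3/15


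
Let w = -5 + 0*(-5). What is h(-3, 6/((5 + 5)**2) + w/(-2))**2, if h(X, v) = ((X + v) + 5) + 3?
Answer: 35721/625 ≈ 57.154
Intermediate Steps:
w = -5 (w = -5 + 0 = -5)
h(X, v) = 8 + X + v (h(X, v) = (5 + X + v) + 3 = 8 + X + v)
h(-3, 6/((5 + 5)**2) + w/(-2))**2 = (8 - 3 + (6/((5 + 5)**2) - 5/(-2)))**2 = (8 - 3 + (6/(10**2) - 5*(-1/2)))**2 = (8 - 3 + (6/100 + 5/2))**2 = (8 - 3 + (6*(1/100) + 5/2))**2 = (8 - 3 + (3/50 + 5/2))**2 = (8 - 3 + 64/25)**2 = (189/25)**2 = 35721/625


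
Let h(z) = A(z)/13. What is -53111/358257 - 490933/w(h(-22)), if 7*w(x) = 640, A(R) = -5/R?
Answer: -1231195277507/229284480 ≈ -5369.7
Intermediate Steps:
h(z) = -5/(13*z) (h(z) = -5/z/13 = -5/z*(1/13) = -5/(13*z))
w(x) = 640/7 (w(x) = (⅐)*640 = 640/7)
-53111/358257 - 490933/w(h(-22)) = -53111/358257 - 490933/640/7 = -53111*1/358257 - 490933*7/640 = -53111/358257 - 3436531/640 = -1231195277507/229284480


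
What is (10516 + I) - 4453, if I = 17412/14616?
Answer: 7386185/1218 ≈ 6064.2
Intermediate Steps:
I = 1451/1218 (I = 17412*(1/14616) = 1451/1218 ≈ 1.1913)
(10516 + I) - 4453 = (10516 + 1451/1218) - 4453 = 12809939/1218 - 4453 = 7386185/1218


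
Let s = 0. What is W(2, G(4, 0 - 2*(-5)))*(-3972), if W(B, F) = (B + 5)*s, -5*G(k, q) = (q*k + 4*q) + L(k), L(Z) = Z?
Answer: 0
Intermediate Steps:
G(k, q) = -4*q/5 - k/5 - k*q/5 (G(k, q) = -((q*k + 4*q) + k)/5 = -((k*q + 4*q) + k)/5 = -((4*q + k*q) + k)/5 = -(k + 4*q + k*q)/5 = -4*q/5 - k/5 - k*q/5)
W(B, F) = 0 (W(B, F) = (B + 5)*0 = (5 + B)*0 = 0)
W(2, G(4, 0 - 2*(-5)))*(-3972) = 0*(-3972) = 0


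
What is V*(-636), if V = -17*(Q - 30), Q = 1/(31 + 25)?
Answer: -4538337/14 ≈ -3.2417e+5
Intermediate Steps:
Q = 1/56 ≈ 0.017857
V = 28543/56 (V = -17*(1/56 - 30) = -17*(-1679/56) = 28543/56 ≈ 509.70)
V*(-636) = (28543/56)*(-636) = -4538337/14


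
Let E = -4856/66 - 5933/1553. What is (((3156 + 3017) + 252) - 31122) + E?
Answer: -1269663026/51249 ≈ -24774.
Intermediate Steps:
E = -3966473/51249 (E = -4856*1/66 - 5933*1/1553 = -2428/33 - 5933/1553 = -3966473/51249 ≈ -77.396)
(((3156 + 3017) + 252) - 31122) + E = (((3156 + 3017) + 252) - 31122) - 3966473/51249 = ((6173 + 252) - 31122) - 3966473/51249 = (6425 - 31122) - 3966473/51249 = -24697 - 3966473/51249 = -1269663026/51249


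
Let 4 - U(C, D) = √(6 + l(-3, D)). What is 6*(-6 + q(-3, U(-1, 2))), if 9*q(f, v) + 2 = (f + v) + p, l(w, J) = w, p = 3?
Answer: -104/3 - 2*√3/3 ≈ -35.821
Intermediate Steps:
U(C, D) = 4 - √3 (U(C, D) = 4 - √(6 - 3) = 4 - √3)
q(f, v) = ⅑ + f/9 + v/9 (q(f, v) = -2/9 + ((f + v) + 3)/9 = -2/9 + (3 + f + v)/9 = -2/9 + (⅓ + f/9 + v/9) = ⅑ + f/9 + v/9)
6*(-6 + q(-3, U(-1, 2))) = 6*(-6 + (⅑ + (⅑)*(-3) + (4 - √3)/9)) = 6*(-6 + (⅑ - ⅓ + (4/9 - √3/9))) = 6*(-6 + (2/9 - √3/9)) = 6*(-52/9 - √3/9) = -104/3 - 2*√3/3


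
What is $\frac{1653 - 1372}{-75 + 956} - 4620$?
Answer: $- \frac{4069939}{881} \approx -4619.7$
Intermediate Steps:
$\frac{1653 - 1372}{-75 + 956} - 4620 = \frac{281}{881} - 4620 = - \frac{4069939}{881}$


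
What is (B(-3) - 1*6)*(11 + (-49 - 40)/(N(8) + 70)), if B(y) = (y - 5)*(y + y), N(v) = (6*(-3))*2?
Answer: 5985/17 ≈ 352.06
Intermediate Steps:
N(v) = -36 (N(v) = -18*2 = -36)
B(y) = 2*y*(-5 + y) (B(y) = (-5 + y)*(2*y) = 2*y*(-5 + y))
(B(-3) - 1*6)*(11 + (-49 - 40)/(N(8) + 70)) = (2*(-3)*(-5 - 3) - 1*6)*(11 + (-49 - 40)/(-36 + 70)) = (2*(-3)*(-8) - 6)*(11 - 89/34) = (48 - 6)*(11 - 89*1/34) = 42*(11 - 89/34) = 42*(285/34) = 5985/17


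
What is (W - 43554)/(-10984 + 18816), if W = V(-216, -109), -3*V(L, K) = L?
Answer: -21741/3916 ≈ -5.5518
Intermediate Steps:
V(L, K) = -L/3
W = 72 (W = -⅓*(-216) = 72)
(W - 43554)/(-10984 + 18816) = (72 - 43554)/(-10984 + 18816) = -43482/7832 = -43482*1/7832 = -21741/3916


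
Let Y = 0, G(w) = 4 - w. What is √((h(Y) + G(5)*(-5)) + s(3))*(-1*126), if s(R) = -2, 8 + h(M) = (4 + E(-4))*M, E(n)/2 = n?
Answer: -126*I*√5 ≈ -281.74*I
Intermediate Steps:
E(n) = 2*n
h(M) = -8 - 4*M (h(M) = -8 + (4 + 2*(-4))*M = -8 + (4 - 8)*M = -8 - 4*M)
√((h(Y) + G(5)*(-5)) + s(3))*(-1*126) = √(((-8 - 4*0) + (4 - 1*5)*(-5)) - 2)*(-1*126) = √(((-8 + 0) + (4 - 5)*(-5)) - 2)*(-126) = √((-8 - 1*(-5)) - 2)*(-126) = √((-8 + 5) - 2)*(-126) = √(-3 - 2)*(-126) = √(-5)*(-126) = (I*√5)*(-126) = -126*I*√5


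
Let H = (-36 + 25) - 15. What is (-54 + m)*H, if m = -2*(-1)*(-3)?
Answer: 1560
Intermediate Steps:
m = -6 (m = 2*(-3) = -6)
H = -26 (H = -11 - 15 = -26)
(-54 + m)*H = (-54 - 6)*(-26) = -60*(-26) = 1560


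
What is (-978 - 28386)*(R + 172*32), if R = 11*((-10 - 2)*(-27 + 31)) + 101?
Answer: -149081028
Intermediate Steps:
R = -427 (R = 11*(-12*4) + 101 = 11*(-48) + 101 = -528 + 101 = -427)
(-978 - 28386)*(R + 172*32) = (-978 - 28386)*(-427 + 172*32) = -29364*(-427 + 5504) = -29364*5077 = -149081028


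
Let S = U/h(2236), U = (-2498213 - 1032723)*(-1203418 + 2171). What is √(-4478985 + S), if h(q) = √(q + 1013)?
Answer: √241752445577679/57 ≈ 2.7278e+5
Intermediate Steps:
h(q) = √(1013 + q)
U = 4241526277192 (U = -3530936*(-1201247) = 4241526277192)
S = 4241526277192/57 (S = 4241526277192/(√(1013 + 2236)) = 4241526277192/(√3249) = 4241526277192/57 ≈ 7.4413e+10)
√(-4478985 + S) = √(-4478985 + 4241526277192/57) = √(4241270975047/57) = √241752445577679/57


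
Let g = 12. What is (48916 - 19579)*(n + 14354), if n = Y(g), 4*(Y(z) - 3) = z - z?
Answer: 421191309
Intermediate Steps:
Y(z) = 3 (Y(z) = 3 + (z - z)/4 = 3 + (¼)*0 = 3 + 0 = 3)
n = 3
(48916 - 19579)*(n + 14354) = (48916 - 19579)*(3 + 14354) = 29337*14357 = 421191309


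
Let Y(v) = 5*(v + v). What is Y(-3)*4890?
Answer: -146700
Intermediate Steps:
Y(v) = 10*v (Y(v) = 5*(2*v) = 10*v)
Y(-3)*4890 = (10*(-3))*4890 = -30*4890 = -146700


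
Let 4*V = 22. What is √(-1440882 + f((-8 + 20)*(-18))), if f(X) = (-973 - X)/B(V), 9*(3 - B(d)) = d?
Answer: 12*I*√18505394/43 ≈ 1200.5*I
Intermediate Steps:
V = 11/2 (V = (¼)*22 = 11/2 ≈ 5.5000)
B(d) = 3 - d/9
f(X) = -17514/43 - 18*X/43 (f(X) = (-973 - X)/(3 - ⅑*11/2) = (-973 - X)/(3 - 11/18) = (-973 - X)/(43/18) = (-973 - X)*(18/43) = -17514/43 - 18*X/43)
√(-1440882 + f((-8 + 20)*(-18))) = √(-1440882 + (-17514/43 - 18*(-8 + 20)*(-18)/43)) = √(-1440882 + (-17514/43 - 216*(-18)/43)) = √(-1440882 + (-17514/43 - 18/43*(-216))) = √(-1440882 + (-17514/43 + 3888/43)) = √(-1440882 - 13626/43) = √(-61971552/43) = 12*I*√18505394/43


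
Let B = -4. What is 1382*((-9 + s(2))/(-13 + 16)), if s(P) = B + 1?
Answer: -5528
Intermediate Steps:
s(P) = -3 (s(P) = -4 + 1 = -3)
1382*((-9 + s(2))/(-13 + 16)) = 1382*((-9 - 3)/(-13 + 16)) = 1382*(-12/3) = 1382*(-12*1/3) = 1382*(-4) = -5528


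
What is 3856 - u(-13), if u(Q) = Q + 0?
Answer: 3869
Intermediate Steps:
u(Q) = Q
3856 - u(-13) = 3856 - 1*(-13) = 3856 + 13 = 3869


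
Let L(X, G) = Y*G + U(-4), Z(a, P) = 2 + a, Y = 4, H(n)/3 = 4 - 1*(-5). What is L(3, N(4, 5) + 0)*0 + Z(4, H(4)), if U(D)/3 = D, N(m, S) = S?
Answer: 6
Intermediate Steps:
H(n) = 27 (H(n) = 3*(4 - 1*(-5)) = 3*(4 + 5) = 3*9 = 27)
U(D) = 3*D
L(X, G) = -12 + 4*G (L(X, G) = 4*G + 3*(-4) = 4*G - 12 = -12 + 4*G)
L(3, N(4, 5) + 0)*0 + Z(4, H(4)) = (-12 + 4*(5 + 0))*0 + (2 + 4) = (-12 + 4*5)*0 + 6 = (-12 + 20)*0 + 6 = 8*0 + 6 = 0 + 6 = 6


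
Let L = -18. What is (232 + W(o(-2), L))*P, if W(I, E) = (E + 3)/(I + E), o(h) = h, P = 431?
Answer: 401261/4 ≈ 1.0032e+5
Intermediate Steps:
W(I, E) = (3 + E)/(E + I)
(232 + W(o(-2), L))*P = (232 + (3 - 18)/(-18 - 2))*431 = (232 - 15/(-20))*431 = (232 - 1/20*(-15))*431 = (232 + ¾)*431 = (931/4)*431 = 401261/4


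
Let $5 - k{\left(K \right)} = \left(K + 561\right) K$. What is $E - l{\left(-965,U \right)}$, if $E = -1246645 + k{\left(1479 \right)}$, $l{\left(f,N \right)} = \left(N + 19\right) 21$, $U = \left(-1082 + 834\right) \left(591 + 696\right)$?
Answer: $2438497$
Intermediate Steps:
$k{\left(K \right)} = 5 - K \left(561 + K\right)$ ($k{\left(K \right)} = 5 - \left(K + 561\right) K = 5 - \left(561 + K\right) K = 5 - K \left(561 + K\right)$)
$U = -319176$ ($U = \left(-248\right) 1287 = -319176$)
$l{\left(f,N \right)} = 399 + 21 N$ ($l{\left(f,N \right)} = \left(19 + N\right) 21 = 399 + 21 N$)
$E = -4263800$ ($E = -1246645 - 3017155 = -4263800$)
$E - l{\left(-965,U \right)} = -4263800 - \left(399 + 21 \left(-319176\right)\right) = -4263800 - \left(399 - 6702696\right) = -4263800 - -6702297 = -4263800 + 6702297 = 2438497$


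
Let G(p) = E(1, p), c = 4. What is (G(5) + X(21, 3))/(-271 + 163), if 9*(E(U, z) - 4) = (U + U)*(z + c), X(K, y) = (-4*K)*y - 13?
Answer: 259/108 ≈ 2.3981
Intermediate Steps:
X(K, y) = -13 - 4*K*y (X(K, y) = -4*K*y - 13 = -13 - 4*K*y)
E(U, z) = 4 + 2*U*(4 + z)/9 (E(U, z) = 4 + ((U + U)*(z + 4))/9 = 4 + ((2*U)*(4 + z))/9 = 4 + (2*U*(4 + z))/9 = 4 + 2*U*(4 + z)/9)
G(p) = 44/9 + 2*p/9 (G(p) = 4 + (8/9)*1 + (2/9)*1*p = 4 + 8/9 + 2*p/9 = 44/9 + 2*p/9)
(G(5) + X(21, 3))/(-271 + 163) = ((44/9 + (2/9)*5) + (-13 - 4*21*3))/(-271 + 163) = ((44/9 + 10/9) + (-13 - 252))/(-108) = (6 - 265)*(-1/108) = -259*(-1/108) = 259/108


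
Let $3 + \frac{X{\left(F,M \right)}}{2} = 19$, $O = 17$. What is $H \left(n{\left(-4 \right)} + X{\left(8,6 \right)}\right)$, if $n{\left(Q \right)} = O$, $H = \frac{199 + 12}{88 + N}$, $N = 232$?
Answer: $\frac{10339}{320} \approx 32.309$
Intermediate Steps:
$H = \frac{211}{320}$ ($H = \frac{199 + 12}{88 + 232} = \frac{211}{320} \approx 0.65938$)
$X{\left(F,M \right)} = 32$ ($X{\left(F,M \right)} = -6 + 2 \cdot 19 = -6 + 38 = 32$)
$n{\left(Q \right)} = 17$
$H \left(n{\left(-4 \right)} + X{\left(8,6 \right)}\right) = \frac{211 \left(17 + 32\right)}{320} = \frac{211}{320} \cdot 49 = \frac{10339}{320}$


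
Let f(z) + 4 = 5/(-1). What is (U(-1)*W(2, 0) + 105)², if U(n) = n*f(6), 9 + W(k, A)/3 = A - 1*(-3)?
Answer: 3249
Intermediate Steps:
f(z) = -9 (f(z) = -4 + 5/(-1) = -4 + 5*(-1) = -4 - 5 = -9)
W(k, A) = -18 + 3*A (W(k, A) = -27 + 3*(A - 1*(-3)) = -27 + 3*(A + 3) = -27 + 3*(3 + A) = -27 + (9 + 3*A) = -18 + 3*A)
U(n) = -9*n (U(n) = n*(-9) = -9*n)
(U(-1)*W(2, 0) + 105)² = ((-9*(-1))*(-18 + 3*0) + 105)² = (9*(-18 + 0) + 105)² = (9*(-18) + 105)² = (-162 + 105)² = (-57)² = 3249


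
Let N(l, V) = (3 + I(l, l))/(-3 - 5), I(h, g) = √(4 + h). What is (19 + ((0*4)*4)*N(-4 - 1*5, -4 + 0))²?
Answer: 361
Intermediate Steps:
N(l, V) = -3/8 - √(4 + l)/8 (N(l, V) = (3 + √(4 + l))/(-3 - 5) = (3 + √(4 + l))/(-8) = (3 + √(4 + l))*(-⅛) = -3/8 - √(4 + l)/8)
(19 + ((0*4)*4)*N(-4 - 1*5, -4 + 0))² = (19 + ((0*4)*4)*(-3/8 - √(4 + (-4 - 1*5))/8))² = (19 + (0*4)*(-3/8 - √(4 + (-4 - 5))/8))² = (19 + 0*(-3/8 - √(4 - 9)/8))² = (19 + 0*(-3/8 - I*√5/8))² = (19 + 0)² = 19² = 361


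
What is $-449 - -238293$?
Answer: $237844$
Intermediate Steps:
$-449 - -238293 = -449 + 238293 = 237844$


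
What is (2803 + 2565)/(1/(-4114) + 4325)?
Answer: 22083952/17793049 ≈ 1.2412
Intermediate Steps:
(2803 + 2565)/(1/(-4114) + 4325) = 5368/(-1/4114 + 4325) = 5368/(17793049/4114) = 5368*(4114/17793049) = 22083952/17793049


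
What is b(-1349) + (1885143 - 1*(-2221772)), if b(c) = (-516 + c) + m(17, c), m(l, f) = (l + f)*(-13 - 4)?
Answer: 4127694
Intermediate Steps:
m(l, f) = -17*f - 17*l (m(l, f) = (f + l)*(-17) = -17*f - 17*l)
b(c) = -805 - 16*c (b(c) = (-516 + c) + (-17*c - 17*17) = (-516 + c) + (-17*c - 289) = (-516 + c) + (-289 - 17*c) = -805 - 16*c)
b(-1349) + (1885143 - 1*(-2221772)) = (-805 - 16*(-1349)) + (1885143 - 1*(-2221772)) = (-805 + 21584) + (1885143 + 2221772) = 20779 + 4106915 = 4127694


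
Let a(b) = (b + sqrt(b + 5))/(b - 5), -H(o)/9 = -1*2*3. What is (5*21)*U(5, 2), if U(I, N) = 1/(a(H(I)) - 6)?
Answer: -1234800/57541 - 5145*sqrt(59)/57541 ≈ -22.146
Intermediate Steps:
H(o) = 54 (H(o) = -9*(-1*2)*3 = -(-18)*3 = -9*(-6) = 54)
a(b) = (b + sqrt(5 + b))/(-5 + b)
U(I, N) = 1/(-240/49 + sqrt(59)/49) (U(I, N) = 1/((54 + sqrt(5 + 54))/(-5 + 54) - 6) = 1/((54 + sqrt(59))/49 - 6) = 1/((54/49 + sqrt(59)/49) - 6) = 1/(-240/49 + sqrt(59)/49))
(5*21)*U(5, 2) = (5*21)*(-11760/57541 - 49*sqrt(59)/57541) = 105*(-11760/57541 - 49*sqrt(59)/57541) = -1234800/57541 - 5145*sqrt(59)/57541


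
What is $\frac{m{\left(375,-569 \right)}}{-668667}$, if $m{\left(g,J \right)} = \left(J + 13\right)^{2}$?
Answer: $- \frac{309136}{668667} \approx -0.46232$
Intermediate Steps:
$m{\left(g,J \right)} = \left(13 + J\right)^{2}$
$\frac{m{\left(375,-569 \right)}}{-668667} = \frac{\left(13 - 569\right)^{2}}{-668667} = \left(-556\right)^{2} \left(- \frac{1}{668667}\right) = 309136 \left(- \frac{1}{668667}\right) = - \frac{309136}{668667}$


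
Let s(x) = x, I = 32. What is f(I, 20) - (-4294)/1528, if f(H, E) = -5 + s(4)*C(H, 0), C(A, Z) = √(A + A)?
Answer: 22775/764 ≈ 29.810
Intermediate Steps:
C(A, Z) = √2*√A (C(A, Z) = √(2*A) = √2*√A)
f(H, E) = -5 + 4*√2*√H (f(H, E) = -5 + 4*(√2*√H) = -5 + 4*√2*√H)
f(I, 20) - (-4294)/1528 = (-5 + 4*√2*√32) - (-4294)/1528 = (-5 + 4*√2*(4*√2)) - (-4294)/1528 = (-5 + 32) - 1*(-2147/764) = 27 + 2147/764 = 22775/764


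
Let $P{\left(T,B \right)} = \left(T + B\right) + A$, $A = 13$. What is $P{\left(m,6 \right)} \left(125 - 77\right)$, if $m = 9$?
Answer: $1344$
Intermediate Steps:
$P{\left(T,B \right)} = 13 + B + T$ ($P{\left(T,B \right)} = \left(T + B\right) + 13 = \left(B + T\right) + 13 = 13 + B + T$)
$P{\left(m,6 \right)} \left(125 - 77\right) = \left(13 + 6 + 9\right) \left(125 - 77\right) = 28 \cdot 48 = 1344$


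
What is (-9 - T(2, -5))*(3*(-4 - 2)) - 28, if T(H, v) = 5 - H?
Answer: 188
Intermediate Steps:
(-9 - T(2, -5))*(3*(-4 - 2)) - 28 = (-9 - (5 - 1*2))*(3*(-4 - 2)) - 28 = (-9 - (5 - 2))*(3*(-6)) - 28 = (-9 - 1*3)*(-18) - 28 = (-9 - 3)*(-18) - 28 = -12*(-18) - 28 = 216 - 28 = 188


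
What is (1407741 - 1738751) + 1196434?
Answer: 865424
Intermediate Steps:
(1407741 - 1738751) + 1196434 = -331010 + 1196434 = 865424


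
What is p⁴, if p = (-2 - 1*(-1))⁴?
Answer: 1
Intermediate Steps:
p = 1 (p = (-2 + 1)⁴ = (-1)⁴ = 1)
p⁴ = 1⁴ = 1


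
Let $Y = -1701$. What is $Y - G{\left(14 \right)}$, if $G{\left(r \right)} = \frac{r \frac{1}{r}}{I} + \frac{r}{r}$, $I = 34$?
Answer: $- \frac{57869}{34} \approx -1702.0$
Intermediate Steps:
$G{\left(r \right)} = \frac{35}{34}$ ($G{\left(r \right)} = \frac{r \frac{1}{r}}{34} + \frac{r}{r} = 1 \cdot \frac{1}{34} + 1 = \frac{1}{34} + 1 = \frac{35}{34}$)
$Y - G{\left(14 \right)} = -1701 - \frac{35}{34} = - \frac{57869}{34}$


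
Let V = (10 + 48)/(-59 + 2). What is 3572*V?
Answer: -10904/3 ≈ -3634.7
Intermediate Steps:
V = -58/57 (V = 58/(-57) = 58*(-1/57) = -58/57 ≈ -1.0175)
3572*V = 3572*(-58/57) = -10904/3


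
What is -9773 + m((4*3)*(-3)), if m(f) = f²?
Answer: -8477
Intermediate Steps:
-9773 + m((4*3)*(-3)) = -9773 + ((4*3)*(-3))² = -9773 + (12*(-3))² = -9773 + (-36)² = -9773 + 1296 = -8477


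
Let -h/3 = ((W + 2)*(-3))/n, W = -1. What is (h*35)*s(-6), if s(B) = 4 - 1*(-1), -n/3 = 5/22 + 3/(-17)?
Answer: -196350/19 ≈ -10334.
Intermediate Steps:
n = -57/374 (n = -3*(5/22 + 3/(-17)) = -3*(5*(1/22) + 3*(-1/17)) = -3*(5/22 - 3/17) = -3*19/374 = -57/374 ≈ -0.15241)
s(B) = 5 (s(B) = 4 + 1 = 5)
h = -1122/19 (h = -3*(-1 + 2)*(-3)/(-57/374) = -3*1*(-3)*(-374)/57 = -(-9)*(-374)/57 = -3*374/19 = -1122/19 ≈ -59.053)
(h*35)*s(-6) = -1122/19*35*5 = -39270/19*5 = -196350/19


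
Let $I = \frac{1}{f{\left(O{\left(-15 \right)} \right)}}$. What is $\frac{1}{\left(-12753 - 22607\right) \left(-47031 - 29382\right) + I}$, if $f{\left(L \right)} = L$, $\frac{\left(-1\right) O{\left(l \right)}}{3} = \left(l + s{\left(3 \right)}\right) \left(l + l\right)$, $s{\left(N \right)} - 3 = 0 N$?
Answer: $\frac{1080}{2918120774399} \approx 3.701 \cdot 10^{-10}$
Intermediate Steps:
$s{\left(N \right)} = 3$ ($s{\left(N \right)} = 3 + 0 N = 3 + 0 = 3$)
$O{\left(l \right)} = - 6 l \left(3 + l\right)$ ($O{\left(l \right)} = - 3 \left(l + 3\right) \left(l + l\right) = - 3 \left(3 + l\right) 2 l = - 3 \cdot 2 l \left(3 + l\right) = - 6 l \left(3 + l\right)$)
$I = - \frac{1}{1080}$ ($I = \frac{1}{\left(-6\right) \left(-15\right) \left(3 - 15\right)} = \frac{1}{\left(-6\right) \left(-15\right) \left(-12\right)} = \frac{1}{-1080} = - \frac{1}{1080} \approx -0.00092593$)
$\frac{1}{\left(-12753 - 22607\right) \left(-47031 - 29382\right) + I} = \frac{1}{\left(-12753 - 22607\right) \left(-47031 - 29382\right) - \frac{1}{1080}} = \frac{1}{\left(-35360\right) \left(-76413\right) - \frac{1}{1080}} = \frac{1}{2701963680 - \frac{1}{1080}} = \frac{1}{\frac{2918120774399}{1080}} = \frac{1080}{2918120774399}$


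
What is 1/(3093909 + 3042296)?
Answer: 1/6136205 ≈ 1.6297e-7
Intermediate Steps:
1/(3093909 + 3042296) = 1/6136205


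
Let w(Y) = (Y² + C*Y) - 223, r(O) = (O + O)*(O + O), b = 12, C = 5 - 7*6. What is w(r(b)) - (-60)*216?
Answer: 323201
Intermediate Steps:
C = -37 (C = 5 - 42 = -37)
r(O) = 4*O² (r(O) = (2*O)*(2*O) = 4*O²)
w(Y) = -223 + Y² - 37*Y (w(Y) = (Y² - 37*Y) - 223 = -223 + Y² - 37*Y)
w(r(b)) - (-60)*216 = (-223 + (4*12²)² - 148*12²) - (-60)*216 = (-223 + (4*144)² - 148*144) - 1*(-12960) = (-223 + 576² - 37*576) + 12960 = (-223 + 331776 - 21312) + 12960 = 310241 + 12960 = 323201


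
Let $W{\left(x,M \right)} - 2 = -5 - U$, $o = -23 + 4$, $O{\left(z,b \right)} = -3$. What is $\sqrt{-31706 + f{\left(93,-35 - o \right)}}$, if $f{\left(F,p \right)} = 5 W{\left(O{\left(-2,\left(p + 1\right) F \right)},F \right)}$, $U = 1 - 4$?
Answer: $i \sqrt{31706} \approx 178.06 i$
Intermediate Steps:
$o = -19$
$U = -3$ ($U = 1 - 4 = -3$)
$W{\left(x,M \right)} = 0$ ($W{\left(x,M \right)} = 2 - 2 = 0$)
$f{\left(F,p \right)} = 0$ ($f{\left(F,p \right)} = 5 \cdot 0 = 0$)
$\sqrt{-31706 + f{\left(93,-35 - o \right)}} = \sqrt{-31706 + 0} = \sqrt{-31706} = i \sqrt{31706}$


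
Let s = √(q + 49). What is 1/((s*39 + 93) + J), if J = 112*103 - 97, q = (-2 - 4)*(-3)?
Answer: 3844/44295039 - 13*√67/44295039 ≈ 8.4379e-5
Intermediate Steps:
q = 18 (q = -6*(-3) = 18)
s = √67 (s = √(18 + 49) = √67 ≈ 8.1853)
J = 11439 (J = 11536 - 97 = 11439)
1/((s*39 + 93) + J) = 1/((√67*39 + 93) + 11439) = 1/((39*√67 + 93) + 11439) = 1/((93 + 39*√67) + 11439) = 1/(11532 + 39*√67)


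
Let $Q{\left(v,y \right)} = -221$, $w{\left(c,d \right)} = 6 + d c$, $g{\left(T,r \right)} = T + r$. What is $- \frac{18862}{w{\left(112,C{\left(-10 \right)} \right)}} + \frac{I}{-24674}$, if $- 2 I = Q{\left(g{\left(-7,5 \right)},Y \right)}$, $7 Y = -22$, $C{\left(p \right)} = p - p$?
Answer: $- \frac{35800127}{11388} \approx -3143.7$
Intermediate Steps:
$C{\left(p \right)} = 0$
$Y = - \frac{22}{7}$ ($Y = \frac{1}{7} \left(-22\right) = - \frac{22}{7} \approx -3.1429$)
$w{\left(c,d \right)} = 6 + c d$
$I = \frac{221}{2}$ ($I = \left(- \frac{1}{2}\right) \left(-221\right) = \frac{221}{2} \approx 110.5$)
$- \frac{18862}{w{\left(112,C{\left(-10 \right)} \right)}} + \frac{I}{-24674} = - \frac{18862}{6 + 112 \cdot 0} + \frac{221}{2 \left(-24674\right)} = - \frac{18862}{6 + 0} + \frac{221}{2} \left(- \frac{1}{24674}\right) = - \frac{18862}{6} - \frac{17}{3796} = \left(-18862\right) \frac{1}{6} - \frac{17}{3796} = - \frac{9431}{3} - \frac{17}{3796} = - \frac{35800127}{11388}$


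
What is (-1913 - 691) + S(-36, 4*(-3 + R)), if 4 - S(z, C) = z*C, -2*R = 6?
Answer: -3464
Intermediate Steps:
R = -3 (R = -1/2*6 = -3)
S(z, C) = 4 - C*z (S(z, C) = 4 - z*C = 4 - C*z)
(-1913 - 691) + S(-36, 4*(-3 + R)) = (-1913 - 691) + (4 - 1*4*(-3 - 3)*(-36)) = -2604 + (4 - 1*4*(-6)*(-36)) = -2604 + (4 - 1*(-24)*(-36)) = -2604 + (4 - 864) = -2604 - 860 = -3464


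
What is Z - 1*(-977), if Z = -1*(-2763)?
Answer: 3740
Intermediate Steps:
Z = 2763
Z - 1*(-977) = 2763 - 1*(-977) = 2763 + 977 = 3740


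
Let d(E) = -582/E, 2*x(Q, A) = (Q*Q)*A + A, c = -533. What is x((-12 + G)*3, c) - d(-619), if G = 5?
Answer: -72914449/619 ≈ -1.1779e+5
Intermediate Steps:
x(Q, A) = A/2 + A*Q²/2 (x(Q, A) = ((Q*Q)*A + A)/2 = (Q²*A + A)/2 = (A*Q² + A)/2 = (A + A*Q²)/2 = A/2 + A*Q²/2)
x((-12 + G)*3, c) - d(-619) = (½)*(-533)*(1 + ((-12 + 5)*3)²) - (-582)/(-619) = (½)*(-533)*(1 + (-7*3)²) - (-582)*(-1)/619 = (½)*(-533)*(1 + (-21)²) - 1*582/619 = (½)*(-533)*(1 + 441) - 582/619 = (½)*(-533)*442 - 582/619 = -117793 - 582/619 = -72914449/619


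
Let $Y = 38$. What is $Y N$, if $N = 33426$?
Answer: $1270188$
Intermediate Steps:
$Y N = 38 \cdot 33426 = 1270188$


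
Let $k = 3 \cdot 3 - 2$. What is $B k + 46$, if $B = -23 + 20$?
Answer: $25$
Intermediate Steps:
$B = -3$
$k = 7$ ($k = 9 - 2 = 7$)
$B k + 46 = \left(-3\right) 7 + 46 = -21 + 46 = 25$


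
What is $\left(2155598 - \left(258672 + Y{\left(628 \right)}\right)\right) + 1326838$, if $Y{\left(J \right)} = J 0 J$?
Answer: $3223764$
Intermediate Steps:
$Y{\left(J \right)} = 0$ ($Y{\left(J \right)} = 0 J = 0$)
$\left(2155598 - \left(258672 + Y{\left(628 \right)}\right)\right) + 1326838 = \left(2155598 + \left(\left(213935 - 472607\right) - 0\right)\right) + 1326838 = \left(2155598 + \left(-258672 + 0\right)\right) + 1326838 = \left(2155598 - 258672\right) + 1326838 = 1896926 + 1326838 = 3223764$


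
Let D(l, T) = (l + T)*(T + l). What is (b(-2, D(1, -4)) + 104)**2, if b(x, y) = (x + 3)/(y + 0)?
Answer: 877969/81 ≈ 10839.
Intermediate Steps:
D(l, T) = (T + l)**2 (D(l, T) = (T + l)*(T + l) = (T + l)**2)
b(x, y) = (3 + x)/y
(b(-2, D(1, -4)) + 104)**2 = ((3 - 2)/((-4 + 1)**2) + 104)**2 = (1/(-3)**2 + 104)**2 = (1/9 + 104)**2 = (937/9)**2 = 877969/81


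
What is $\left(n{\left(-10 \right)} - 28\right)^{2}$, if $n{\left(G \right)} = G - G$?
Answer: $784$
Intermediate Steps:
$n{\left(G \right)} = 0$
$\left(n{\left(-10 \right)} - 28\right)^{2} = \left(0 - 28\right)^{2} = \left(-28\right)^{2} = 784$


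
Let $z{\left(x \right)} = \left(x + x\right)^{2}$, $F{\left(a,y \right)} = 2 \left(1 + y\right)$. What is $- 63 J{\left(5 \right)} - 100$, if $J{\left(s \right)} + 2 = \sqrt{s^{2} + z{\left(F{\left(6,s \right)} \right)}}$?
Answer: $26 - 63 \sqrt{601} \approx -1518.5$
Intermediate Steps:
$F{\left(a,y \right)} = 2 + 2 y$
$z{\left(x \right)} = 4 x^{2}$ ($z{\left(x \right)} = \left(2 x\right)^{2} = 4 x^{2}$)
$J{\left(s \right)} = -2 + \sqrt{s^{2} + 4 \left(2 + 2 s\right)^{2}}$
$- 63 J{\left(5 \right)} - 100 = - 63 \left(-2 + \sqrt{5^{2} + 16 \left(1 + 5\right)^{2}}\right) - 100 = - 63 \left(-2 + \sqrt{25 + 16 \cdot 6^{2}}\right) - 100 = - 63 \left(-2 + \sqrt{25 + 16 \cdot 36}\right) - 100 = - 63 \left(-2 + \sqrt{25 + 576}\right) - 100 = - 63 \left(-2 + \sqrt{601}\right) - 100 = \left(126 - 63 \sqrt{601}\right) - 100 = 26 - 63 \sqrt{601}$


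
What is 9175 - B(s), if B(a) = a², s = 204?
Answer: -32441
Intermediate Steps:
9175 - B(s) = 9175 - 1*204² = 9175 - 1*41616 = 9175 - 41616 = -32441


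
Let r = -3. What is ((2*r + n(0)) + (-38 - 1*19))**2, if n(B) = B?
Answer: 3969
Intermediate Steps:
((2*r + n(0)) + (-38 - 1*19))**2 = ((2*(-3) + 0) + (-38 - 1*19))**2 = ((-6 + 0) + (-38 - 19))**2 = (-6 - 57)**2 = (-63)**2 = 3969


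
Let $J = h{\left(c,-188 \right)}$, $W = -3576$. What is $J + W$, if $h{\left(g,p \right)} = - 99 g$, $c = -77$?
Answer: $4047$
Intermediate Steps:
$J = 7623$ ($J = \left(-99\right) \left(-77\right) = 7623$)
$J + W = 7623 - 3576 = 4047$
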